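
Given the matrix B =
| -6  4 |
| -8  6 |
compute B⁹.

[[-1536, 1024], [-2048, 1536]]

tr B = 0 and det B = -4, so the characteristic polynomial is λ² − (0)λ + (-4) with roots 2 and -2.
Eigenvectors give P = [[-1, 1], [-2, 1]] with P⁻¹ = [[1, -1], [2, -1]], and B = P·diag(2, -2)·P⁻¹.
Then B⁹ = P·diag(512, -512)·P⁻¹ = [[-512, -512], [-1024, -512]] · [[1, -1], [2, -1]] = [[-1536, 1024], [-2048, 1536]].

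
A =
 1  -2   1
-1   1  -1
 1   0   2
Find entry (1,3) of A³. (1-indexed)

A² = [[4, -4, 5], [-3, 3, -4], [3, -2, 5]]
A³ = [[13, -12, 18], [-10, 9, -14], [10, -8, 15]]

18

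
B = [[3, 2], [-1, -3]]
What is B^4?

B^2 = [[7, 0], [0, 7]]
B^3 = [[21, 14], [-7, -21]]
B^4 = [[49, 0], [0, 49]]

[[49, 0], [0, 49]]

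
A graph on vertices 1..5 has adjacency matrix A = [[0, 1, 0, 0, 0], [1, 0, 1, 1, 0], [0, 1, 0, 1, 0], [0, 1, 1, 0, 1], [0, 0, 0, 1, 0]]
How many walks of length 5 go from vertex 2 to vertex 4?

24

The number of length-5 walks from vertex 2 to vertex 4 is entry (2,4) of A⁵, where A is the adjacency matrix.
A² = [[1, 0, 1, 1, 0], [0, 3, 1, 1, 1], [1, 1, 2, 1, 1], [1, 1, 1, 3, 0], [0, 1, 1, 0, 1]]
A³ = [[0, 3, 1, 1, 1], [3, 2, 4, 5, 1], [1, 4, 2, 4, 1], [1, 5, 4, 2, 3], [1, 1, 1, 3, 0]]
A⁴ = [[3, 2, 4, 5, 1], [2, 12, 7, 7, 5], [4, 7, 8, 7, 4], [5, 7, 7, 12, 2], [1, 5, 4, 2, 3]]
A⁵ = [[2, 12, 7, 7, 5], [12, 16, 19, 24, 7], [7, 19, 14, 19, 7], [7, 24, 19, 16, 12], [5, 7, 7, 12, 2]]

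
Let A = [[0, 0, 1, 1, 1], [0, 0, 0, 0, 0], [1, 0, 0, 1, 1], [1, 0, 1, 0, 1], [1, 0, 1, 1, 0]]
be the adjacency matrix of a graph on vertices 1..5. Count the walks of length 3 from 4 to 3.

7

The number of length-3 walks from vertex 4 to vertex 3 is entry (4,3) of A^3, where A is the adjacency matrix.
A^2 = [[3, 0, 2, 2, 2], [0, 0, 0, 0, 0], [2, 0, 3, 2, 2], [2, 0, 2, 3, 2], [2, 0, 2, 2, 3]]
A^3 = [[6, 0, 7, 7, 7], [0, 0, 0, 0, 0], [7, 0, 6, 7, 7], [7, 0, 7, 6, 7], [7, 0, 7, 7, 6]]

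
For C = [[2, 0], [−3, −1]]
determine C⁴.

[[16, 0], [−15, 1]]

tr C = 1 and det C = −2, so the characteristic polynomial is λ² − (1)λ + (−2) with roots 2 and −1.
Eigenvectors give P = [[−1, 0], [1, 1]] with P⁻¹ = [[−1, 0], [1, 1]], and C = P·diag(2, −1)·P⁻¹.
Then C⁴ = P·diag(16, 1)·P⁻¹ = [[−16, 0], [16, 1]] · [[−1, 0], [1, 1]] = [[16, 0], [−15, 1]].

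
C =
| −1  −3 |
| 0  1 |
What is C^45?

C² = I (check: tr C = 0 and det C = −1), so C^45 = C since 45 is odd.

[[−1, −3], [0, 1]]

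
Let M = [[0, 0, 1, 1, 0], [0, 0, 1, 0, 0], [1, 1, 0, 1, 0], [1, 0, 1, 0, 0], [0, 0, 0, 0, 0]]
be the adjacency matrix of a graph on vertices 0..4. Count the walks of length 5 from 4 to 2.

The number of length-5 walks from vertex 4 to vertex 2 is entry (4,2) of M⁵, where M is the adjacency matrix.
M² = [[2, 1, 1, 1, 0], [1, 1, 0, 1, 0], [1, 0, 3, 1, 0], [1, 1, 1, 2, 0], [0, 0, 0, 0, 0]]
M³ = [[2, 1, 4, 3, 0], [1, 0, 3, 1, 0], [4, 3, 2, 4, 0], [3, 1, 4, 2, 0], [0, 0, 0, 0, 0]]
M⁴ = [[7, 4, 6, 6, 0], [4, 3, 2, 4, 0], [6, 2, 11, 6, 0], [6, 4, 6, 7, 0], [0, 0, 0, 0, 0]]
M⁵ = [[12, 6, 17, 13, 0], [6, 2, 11, 6, 0], [17, 11, 14, 17, 0], [13, 6, 17, 12, 0], [0, 0, 0, 0, 0]]

0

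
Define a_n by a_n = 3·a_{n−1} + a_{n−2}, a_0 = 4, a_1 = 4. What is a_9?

With companion matrix A = [[3, 1], [1, 0]], [a_n, a_{n−1}]ᵀ = A·[a_{n−1}, a_{n−2}]ᵀ, so [a_9, a_8]ᵀ = A⁸·[a_1, a_0]ᵀ.
A⁸ = [[12970, 3927], [3927, 1189]], giving [a_9, a_8]ᵀ = [[67588], [20464]].

67588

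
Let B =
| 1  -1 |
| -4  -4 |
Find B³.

[[-7, -17], [-68, -92]]

B² = [[5, 3], [12, 20]]
B³ = [[-7, -17], [-68, -92]]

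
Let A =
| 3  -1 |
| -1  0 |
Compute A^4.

[[109, -33], [-33, 10]]

A^2 = [[10, -3], [-3, 1]]
A^3 = [[33, -10], [-10, 3]]
A^4 = [[109, -33], [-33, 10]]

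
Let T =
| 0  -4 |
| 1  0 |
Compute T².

[[-4, 0], [0, -4]]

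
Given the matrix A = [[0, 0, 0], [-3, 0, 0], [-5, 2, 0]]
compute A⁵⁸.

[[0, 0, 0], [0, 0, 0], [0, 0, 0]]

A is strictly triangular, hence nilpotent: A³ = 0, so A⁵⁸ = 0.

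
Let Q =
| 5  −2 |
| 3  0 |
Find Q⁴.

tr Q = 5 and det Q = 6, so the characteristic polynomial is λ² − (5)λ + (6) with roots 3 and 2.
Eigenvectors give P = [[1, −2], [1, −3]] with P⁻¹ = [[3, −2], [1, −1]], and Q = P·diag(3, 2)·P⁻¹.
Then Q⁴ = P·diag(81, 16)·P⁻¹ = [[81, −32], [81, −48]] · [[3, −2], [1, −1]] = [[211, −130], [195, −114]].

[[211, −130], [195, −114]]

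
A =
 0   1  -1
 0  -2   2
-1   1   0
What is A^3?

A^2 = [[1, -3, 2], [-2, 6, -4], [0, -3, 3]]
A^3 = [[-2, 9, -7], [4, -18, 14], [-3, 9, -6]]

[[-2, 9, -7], [4, -18, 14], [-3, 9, -6]]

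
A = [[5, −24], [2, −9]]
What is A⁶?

tr A = −4 and det A = 3, so the characteristic polynomial is λ² − (−4)λ + (3) with roots −1 and −3.
Eigenvectors give P = [[−4, 3], [−1, 1]] with P⁻¹ = [[−1, 3], [−1, 4]], and A = P·diag(−1, −3)·P⁻¹.
Then A⁶ = P·diag(1, 729)·P⁻¹ = [[−4, 2187], [−1, 729]] · [[−1, 3], [−1, 4]] = [[−2183, 8736], [−728, 2913]].

[[−2183, 8736], [−728, 2913]]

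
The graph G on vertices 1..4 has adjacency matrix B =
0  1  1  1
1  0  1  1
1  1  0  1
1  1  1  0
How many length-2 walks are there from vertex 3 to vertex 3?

The number of length-2 walks from vertex 3 to vertex 3 is entry (3,3) of B², where B is the adjacency matrix.
B² = [[3, 2, 2, 2], [2, 3, 2, 2], [2, 2, 3, 2], [2, 2, 2, 3]]

3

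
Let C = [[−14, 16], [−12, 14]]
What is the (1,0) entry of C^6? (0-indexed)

tr C = 0 and det C = −4, so the characteristic polynomial is λ² − (0)λ + (−4) with roots 2 and −2.
Eigenvectors give P = [[1, 4], [1, 3]] with P⁻¹ = [[−3, 4], [1, −1]], and C = P·diag(2, −2)·P⁻¹.
Then C^6 = P·diag(64, 64)·P⁻¹ = [[64, 256], [64, 192]] · [[−3, 4], [1, −1]] = [[64, 0], [0, 64]].

0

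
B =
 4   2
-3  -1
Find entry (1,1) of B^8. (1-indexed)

tr B = 3 and det B = 2, so the characteristic polynomial is λ² − (3)λ + (2) with roots 2 and 1.
Eigenvectors give P = [[1, -2], [-1, 3]] with P⁻¹ = [[3, 2], [1, 1]], and B = P·diag(2, 1)·P⁻¹.
Then B^8 = P·diag(256, 1)·P⁻¹ = [[256, -2], [-256, 3]] · [[3, 2], [1, 1]] = [[766, 510], [-765, -509]].

766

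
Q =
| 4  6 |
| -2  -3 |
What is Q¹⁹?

Q² = Q (a projection; rank 1, trace 1), so Q¹⁹ = Q.

[[4, 6], [-2, -3]]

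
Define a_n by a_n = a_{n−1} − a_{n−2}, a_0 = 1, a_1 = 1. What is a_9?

−1

With companion matrix C = [[1, −1], [1, 0]], [a_n, a_{n−1}]ᵀ = C·[a_{n−1}, a_{n−2}]ᵀ, so [a_9, a_8]ᵀ = C⁸·[a_1, a_0]ᵀ.
C⁸ = [[0, −1], [1, −1]], giving [a_9, a_8]ᵀ = [[−1], [0]].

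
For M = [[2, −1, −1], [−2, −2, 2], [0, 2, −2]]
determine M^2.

[[6, −2, −2], [0, 10, −6], [−4, −8, 8]]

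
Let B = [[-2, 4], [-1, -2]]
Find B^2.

[[0, -16], [4, 0]]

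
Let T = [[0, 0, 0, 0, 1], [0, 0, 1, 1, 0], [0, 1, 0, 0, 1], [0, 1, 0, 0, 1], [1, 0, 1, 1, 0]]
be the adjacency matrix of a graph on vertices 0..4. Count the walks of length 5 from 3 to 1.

18

The number of length-5 walks from vertex 3 to vertex 1 is entry (3,1) of T⁵, where T is the adjacency matrix.
T² = [[1, 0, 1, 1, 0], [0, 2, 0, 0, 2], [1, 0, 2, 2, 0], [1, 0, 2, 2, 0], [0, 2, 0, 0, 3]]
T³ = [[0, 2, 0, 0, 3], [2, 0, 4, 4, 0], [0, 4, 0, 0, 5], [0, 4, 0, 0, 5], [3, 0, 5, 5, 0]]
T⁴ = [[3, 0, 5, 5, 0], [0, 8, 0, 0, 10], [5, 0, 9, 9, 0], [5, 0, 9, 9, 0], [0, 10, 0, 0, 13]]
T⁵ = [[0, 10, 0, 0, 13], [10, 0, 18, 18, 0], [0, 18, 0, 0, 23], [0, 18, 0, 0, 23], [13, 0, 23, 23, 0]]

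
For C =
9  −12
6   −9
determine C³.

[[81, −108], [54, −81]]

tr C = 0 and det C = −9, so the characteristic polynomial is λ² − (0)λ + (−9) with roots −3 and 3.
Eigenvectors give P = [[−1, 2], [−1, 1]] with P⁻¹ = [[1, −2], [1, −1]], and C = P·diag(−3, 3)·P⁻¹.
Then C³ = P·diag(−27, 27)·P⁻¹ = [[27, 54], [27, 27]] · [[1, −2], [1, −1]] = [[81, −108], [54, −81]].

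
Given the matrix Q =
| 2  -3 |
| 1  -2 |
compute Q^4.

[[1, 0], [0, 1]]

Q² = I (check: tr Q = 0 and det Q = -1), so Q^4 = I since 4 is even.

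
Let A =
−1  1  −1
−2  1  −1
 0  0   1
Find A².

[[−1, 0, −1], [0, −1, 0], [0, 0, 1]]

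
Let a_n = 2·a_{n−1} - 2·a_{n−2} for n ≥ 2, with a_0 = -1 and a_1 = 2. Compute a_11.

128

With companion matrix T = [[2, -2], [1, 0]], [a_n, a_{n−1}]ᵀ = T·[a_{n−1}, a_{n−2}]ᵀ, so [a_11, a_10]ᵀ = T¹⁰·[a_1, a_0]ᵀ.
T¹⁰ = [[32, -64], [32, -32]], giving [a_11, a_10]ᵀ = [[128], [96]].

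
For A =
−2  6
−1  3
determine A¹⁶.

[[−2, 6], [−1, 3]]

A² = A (a projection; rank 1, trace 1), so A¹⁶ = A.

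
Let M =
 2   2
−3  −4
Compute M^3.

M^2 = [[−2, −4], [6, 10]]
M^3 = [[8, 12], [−18, −28]]

[[8, 12], [−18, −28]]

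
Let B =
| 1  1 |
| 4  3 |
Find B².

[[5, 4], [16, 13]]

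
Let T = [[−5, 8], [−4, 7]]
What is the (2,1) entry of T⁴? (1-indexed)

tr T = 2 and det T = −3, so the characteristic polynomial is λ² − (2)λ + (−3) with roots 3 and −1.
Eigenvectors give P = [[1, 2], [1, 1]] with P⁻¹ = [[−1, 2], [1, −1]], and T = P·diag(3, −1)·P⁻¹.
Then T⁴ = P·diag(81, 1)·P⁻¹ = [[81, 2], [81, 1]] · [[−1, 2], [1, −1]] = [[−79, 160], [−80, 161]].

−80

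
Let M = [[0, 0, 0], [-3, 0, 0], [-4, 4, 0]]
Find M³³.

M is strictly triangular, hence nilpotent: M³ = 0, so M³³ = 0.

[[0, 0, 0], [0, 0, 0], [0, 0, 0]]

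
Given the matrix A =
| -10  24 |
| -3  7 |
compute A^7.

[[-1144, 3048], [-381, 1015]]

tr A = -3 and det A = 2, so the characteristic polynomial is λ² − (-3)λ + (2) with roots -2 and -1.
Eigenvectors give P = [[3, -8], [1, -3]] with P⁻¹ = [[3, -8], [1, -3]], and A = P·diag(-2, -1)·P⁻¹.
Then A^7 = P·diag(-128, -1)·P⁻¹ = [[-384, 8], [-128, 3]] · [[3, -8], [1, -3]] = [[-1144, 3048], [-381, 1015]].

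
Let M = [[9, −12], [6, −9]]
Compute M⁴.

[[81, 0], [0, 81]]

tr M = 0 and det M = −9, so the characteristic polynomial is λ² − (0)λ + (−9) with roots −3 and 3.
Eigenvectors give P = [[1, 2], [1, 1]] with P⁻¹ = [[−1, 2], [1, −1]], and M = P·diag(−3, 3)·P⁻¹.
Then M⁴ = P·diag(81, 81)·P⁻¹ = [[81, 162], [81, 81]] · [[−1, 2], [1, −1]] = [[81, 0], [0, 81]].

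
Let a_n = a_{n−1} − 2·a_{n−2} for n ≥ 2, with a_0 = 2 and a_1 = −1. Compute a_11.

With companion matrix T = [[1, −2], [1, 0]], [a_n, a_{n−1}]ᵀ = T·[a_{n−1}, a_{n−2}]ᵀ, so [a_11, a_10]ᵀ = T¹⁰·[a_1, a_0]ᵀ.
T¹⁰ = [[23, 22], [−11, 34]], giving [a_11, a_10]ᵀ = [[21], [79]].

21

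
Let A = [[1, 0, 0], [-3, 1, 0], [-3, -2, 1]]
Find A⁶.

A = I + N where N = [[0, 0, 0], [-3, 0, 0], [-3, -2, 0]] is strictly lower-triangular, so N³ = 0.
(I + N)⁶ = I + 6·N + 15·N² = [[1, 0, 0], [-18, 1, 0], [72, -12, 1]].

[[1, 0, 0], [-18, 1, 0], [72, -12, 1]]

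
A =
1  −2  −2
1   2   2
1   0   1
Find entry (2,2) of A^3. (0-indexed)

A^2 = [[−3, −6, −8], [5, 2, 4], [2, −2, −1]]
A^3 = [[−17, −6, −14], [11, −6, −2], [−1, −8, −9]]

−9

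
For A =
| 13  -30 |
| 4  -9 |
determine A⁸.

[[39361, -98400], [13120, -32799]]

tr A = 4 and det A = 3, so the characteristic polynomial is λ² − (4)λ + (3) with roots 1 and 3.
Eigenvectors give P = [[-5, 3], [-2, 1]] with P⁻¹ = [[1, -3], [2, -5]], and A = P·diag(1, 3)·P⁻¹.
Then A⁸ = P·diag(1, 6561)·P⁻¹ = [[-5, 19683], [-2, 6561]] · [[1, -3], [2, -5]] = [[39361, -98400], [13120, -32799]].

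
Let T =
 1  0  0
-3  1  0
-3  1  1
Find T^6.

[[1, 0, 0], [-18, 1, 0], [-63, 6, 1]]

T = I + N where N = [[0, 0, 0], [-3, 0, 0], [-3, 1, 0]] is strictly lower-triangular, so N^3 = 0.
(I + N)^6 = I + 6·N + 15·N^2 = [[1, 0, 0], [-18, 1, 0], [-63, 6, 1]].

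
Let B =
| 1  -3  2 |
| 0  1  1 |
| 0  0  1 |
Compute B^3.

B = I + N where N = [[0, -3, 2], [0, 0, 1], [0, 0, 0]] is strictly upper-triangular, so N^3 = 0.
(I + N)^3 = I + 3·N + 3·N^2 = [[1, -9, -3], [0, 1, 3], [0, 0, 1]].

[[1, -9, -3], [0, 1, 3], [0, 0, 1]]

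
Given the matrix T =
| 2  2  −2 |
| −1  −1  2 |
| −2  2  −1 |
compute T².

[[6, −2, 2], [−5, 3, −2], [−4, −8, 9]]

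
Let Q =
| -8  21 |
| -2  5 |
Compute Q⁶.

tr Q = -3 and det Q = 2, so the characteristic polynomial is λ² − (-3)λ + (2) with roots -1 and -2.
Eigenvectors give P = [[-3, -7], [-1, -2]] with P⁻¹ = [[2, -7], [-1, 3]], and Q = P·diag(-1, -2)·P⁻¹.
Then Q⁶ = P·diag(1, 64)·P⁻¹ = [[-3, -448], [-1, -128]] · [[2, -7], [-1, 3]] = [[442, -1323], [126, -377]].

[[442, -1323], [126, -377]]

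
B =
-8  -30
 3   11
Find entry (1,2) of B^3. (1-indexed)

-210

tr B = 3 and det B = 2, so the characteristic polynomial is λ² − (3)λ + (2) with roots 1 and 2.
Eigenvectors give P = [[10, -3], [-3, 1]] with P⁻¹ = [[1, 3], [3, 10]], and B = P·diag(1, 2)·P⁻¹.
Then B^3 = P·diag(1, 8)·P⁻¹ = [[10, -24], [-3, 8]] · [[1, 3], [3, 10]] = [[-62, -210], [21, 71]].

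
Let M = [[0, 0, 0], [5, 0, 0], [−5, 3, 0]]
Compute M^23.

[[0, 0, 0], [0, 0, 0], [0, 0, 0]]

M is strictly triangular, hence nilpotent: M^3 = 0, so M^23 = 0.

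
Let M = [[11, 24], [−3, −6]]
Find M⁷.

[[18659, 49416], [−6177, −16344]]

tr M = 5 and det M = 6, so the characteristic polynomial is λ² − (5)λ + (6) with roots 3 and 2.
Eigenvectors give P = [[−3, 8], [1, −3]] with P⁻¹ = [[−3, −8], [−1, −3]], and M = P·diag(3, 2)·P⁻¹.
Then M⁷ = P·diag(2187, 128)·P⁻¹ = [[−6561, 1024], [2187, −384]] · [[−3, −8], [−1, −3]] = [[18659, 49416], [−6177, −16344]].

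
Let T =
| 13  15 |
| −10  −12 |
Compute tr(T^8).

6817

tr T = 1 and det T = −6, so the characteristic polynomial is λ² − (1)λ + (−6) with roots −2 and 3.
Eigenvectors give P = [[−1, 3], [1, −2]] with P⁻¹ = [[2, 3], [1, 1]], and T = P·diag(−2, 3)·P⁻¹.
Then T^8 = P·diag(256, 6561)·P⁻¹ = [[−256, 19683], [256, −13122]] · [[2, 3], [1, 1]] = [[19171, 18915], [−12610, −12354]].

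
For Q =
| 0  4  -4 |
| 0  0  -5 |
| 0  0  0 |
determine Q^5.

[[0, 0, 0], [0, 0, 0], [0, 0, 0]]

Q is strictly triangular, hence nilpotent: Q^3 = 0, so Q^5 = 0.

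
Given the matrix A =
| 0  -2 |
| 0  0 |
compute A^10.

A is strictly triangular, hence nilpotent: A^2 = 0, so A^10 = 0.

[[0, 0], [0, 0]]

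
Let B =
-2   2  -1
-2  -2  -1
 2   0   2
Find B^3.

B^2 = [[-2, -8, -2], [6, 0, 2], [0, 4, 2]]
B^3 = [[16, 12, 6], [-8, 12, -2], [-4, -8, 0]]

[[16, 12, 6], [-8, 12, -2], [-4, -8, 0]]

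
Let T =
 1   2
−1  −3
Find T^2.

[[−1, −4], [2, 7]]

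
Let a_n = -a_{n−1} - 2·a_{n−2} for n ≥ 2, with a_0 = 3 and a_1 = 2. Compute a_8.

-36

With companion matrix C = [[-1, -2], [1, 0]], [a_n, a_{n−1}]ᵀ = C·[a_{n−1}, a_{n−2}]ᵀ, so [a_8, a_7]ᵀ = C^7·[a_1, a_0]ᵀ.
C^7 = [[3, -14], [7, 10]], giving [a_8, a_7]ᵀ = [[-36], [44]].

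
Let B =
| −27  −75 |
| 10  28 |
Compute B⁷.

tr B = 1 and det B = −6, so the characteristic polynomial is λ² − (1)λ + (−6) with roots −2 and 3.
Eigenvectors give P = [[−3, −5], [1, 2]] with P⁻¹ = [[−2, −5], [1, 3]], and B = P·diag(−2, 3)·P⁻¹.
Then B⁷ = P·diag(−128, 2187)·P⁻¹ = [[384, −10935], [−128, 4374]] · [[−2, −5], [1, 3]] = [[−11703, −34725], [4630, 13762]].

[[−11703, −34725], [4630, 13762]]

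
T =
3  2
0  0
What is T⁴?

T² = [[9, 6], [0, 0]]
T³ = [[27, 18], [0, 0]]
T⁴ = [[81, 54], [0, 0]]

[[81, 54], [0, 0]]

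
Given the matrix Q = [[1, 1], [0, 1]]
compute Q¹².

Q = I + N where N = [[0, 1], [0, 0]] is strictly upper-triangular, so N² = 0.
(I + N)¹² = I + 12·N = [[1, 12], [0, 1]].

[[1, 12], [0, 1]]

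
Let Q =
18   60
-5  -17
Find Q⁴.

[[276, 780], [-65, -179]]

tr Q = 1 and det Q = -6, so the characteristic polynomial is λ² − (1)λ + (-6) with roots 3 and -2.
Eigenvectors give P = [[4, -3], [-1, 1]] with P⁻¹ = [[1, 3], [1, 4]], and Q = P·diag(3, -2)·P⁻¹.
Then Q⁴ = P·diag(81, 16)·P⁻¹ = [[324, -48], [-81, 16]] · [[1, 3], [1, 4]] = [[276, 780], [-65, -179]].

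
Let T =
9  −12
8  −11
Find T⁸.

tr T = −2 and det T = −3, so the characteristic polynomial is λ² − (−2)λ + (−3) with roots −3 and 1.
Eigenvectors give P = [[1, −3], [1, −2]] with P⁻¹ = [[−2, 3], [−1, 1]], and T = P·diag(−3, 1)·P⁻¹.
Then T⁸ = P·diag(6561, 1)·P⁻¹ = [[6561, −3], [6561, −2]] · [[−2, 3], [−1, 1]] = [[−13119, 19680], [−13120, 19681]].

[[−13119, 19680], [−13120, 19681]]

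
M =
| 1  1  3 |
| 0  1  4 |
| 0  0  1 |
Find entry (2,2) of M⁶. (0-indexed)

1

M = I + N where N = [[0, 1, 3], [0, 0, 4], [0, 0, 0]] is strictly upper-triangular, so N³ = 0.
(I + N)⁶ = I + 6·N + 15·N² = [[1, 6, 78], [0, 1, 24], [0, 0, 1]].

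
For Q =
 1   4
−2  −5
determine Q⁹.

tr Q = −4 and det Q = 3, so the characteristic polynomial is λ² − (−4)λ + (3) with roots −1 and −3.
Eigenvectors give P = [[2, −1], [−1, 1]] with P⁻¹ = [[1, 1], [1, 2]], and Q = P·diag(−1, −3)·P⁻¹.
Then Q⁹ = P·diag(−1, −19683)·P⁻¹ = [[−2, 19683], [1, −19683]] · [[1, 1], [1, 2]] = [[19681, 39364], [−19682, −39365]].

[[19681, 39364], [−19682, −39365]]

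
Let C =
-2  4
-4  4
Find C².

[[-12, 8], [-8, 0]]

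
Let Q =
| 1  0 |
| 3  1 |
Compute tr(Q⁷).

2

Q = I + N where N = [[0, 0], [3, 0]] is strictly lower-triangular, so N² = 0.
(I + N)⁷ = I + 7·N = [[1, 0], [21, 1]].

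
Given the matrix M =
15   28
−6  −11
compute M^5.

tr M = 4 and det M = 3, so the characteristic polynomial is λ² − (4)λ + (3) with roots 1 and 3.
Eigenvectors give P = [[−2, 7], [1, −3]] with P⁻¹ = [[3, 7], [1, 2]], and M = P·diag(1, 3)·P⁻¹.
Then M^5 = P·diag(1, 243)·P⁻¹ = [[−2, 1701], [1, −729]] · [[3, 7], [1, 2]] = [[1695, 3388], [−726, −1451]].

[[1695, 3388], [−726, −1451]]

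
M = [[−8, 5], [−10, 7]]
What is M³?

[[−62, 35], [−70, 43]]

tr M = −1 and det M = −6, so the characteristic polynomial is λ² − (−1)λ + (−6) with roots 2 and −3.
Eigenvectors give P = [[−1, 1], [−2, 1]] with P⁻¹ = [[1, −1], [2, −1]], and M = P·diag(2, −3)·P⁻¹.
Then M³ = P·diag(8, −27)·P⁻¹ = [[−8, −27], [−16, −27]] · [[1, −1], [2, −1]] = [[−62, 35], [−70, 43]].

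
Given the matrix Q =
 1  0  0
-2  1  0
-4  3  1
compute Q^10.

Q = I + N where N = [[0, 0, 0], [-2, 0, 0], [-4, 3, 0]] is strictly lower-triangular, so N^3 = 0.
(I + N)^10 = I + 10·N + 45·N^2 = [[1, 0, 0], [-20, 1, 0], [-310, 30, 1]].

[[1, 0, 0], [-20, 1, 0], [-310, 30, 1]]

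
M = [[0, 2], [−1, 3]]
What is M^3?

tr M = 3 and det M = 2, so the characteristic polynomial is λ² − (3)λ + (2) with roots 1 and 2.
Eigenvectors give P = [[2, 1], [1, 1]] with P⁻¹ = [[1, −1], [−1, 2]], and M = P·diag(1, 2)·P⁻¹.
Then M^3 = P·diag(1, 8)·P⁻¹ = [[2, 8], [1, 8]] · [[1, −1], [−1, 2]] = [[−6, 14], [−7, 15]].

[[−6, 14], [−7, 15]]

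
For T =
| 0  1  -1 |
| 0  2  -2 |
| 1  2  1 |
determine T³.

[[-3, -7, -2], [-6, -14, -4], [-4, 7, -19]]

T² = [[-1, 0, -3], [-2, 0, -6], [1, 7, -4]]
T³ = [[-3, -7, -2], [-6, -14, -4], [-4, 7, -19]]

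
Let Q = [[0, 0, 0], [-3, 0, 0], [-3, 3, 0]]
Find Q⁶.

Q is strictly triangular, hence nilpotent: Q³ = 0, so Q⁶ = 0.

[[0, 0, 0], [0, 0, 0], [0, 0, 0]]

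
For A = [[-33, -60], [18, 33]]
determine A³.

[[-297, -540], [162, 297]]

tr A = 0 and det A = -9, so the characteristic polynomial is λ² − (0)λ + (-9) with roots -3 and 3.
Eigenvectors give P = [[-2, -5], [1, 3]] with P⁻¹ = [[-3, -5], [1, 2]], and A = P·diag(-3, 3)·P⁻¹.
Then A³ = P·diag(-27, 27)·P⁻¹ = [[54, -135], [-27, 81]] · [[-3, -5], [1, 2]] = [[-297, -540], [162, 297]].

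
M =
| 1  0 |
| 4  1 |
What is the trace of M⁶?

M = I + N where N = [[0, 0], [4, 0]] is strictly lower-triangular, so N² = 0.
(I + N)⁶ = I + 6·N = [[1, 0], [24, 1]].

2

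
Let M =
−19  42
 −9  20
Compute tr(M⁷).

tr M = 1 and det M = −2, so the characteristic polynomial is λ² − (1)λ + (−2) with roots −1 and 2.
Eigenvectors give P = [[−7, −2], [−3, −1]] with P⁻¹ = [[−1, 2], [3, −7]], and M = P·diag(−1, 2)·P⁻¹.
Then M⁷ = P·diag(−1, 128)·P⁻¹ = [[7, −256], [3, −128]] · [[−1, 2], [3, −7]] = [[−775, 1806], [−387, 902]].

127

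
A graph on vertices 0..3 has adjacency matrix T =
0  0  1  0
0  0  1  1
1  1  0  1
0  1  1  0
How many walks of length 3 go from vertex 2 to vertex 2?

2

The number of length-3 walks from vertex 2 to vertex 2 is entry (2,2) of T^3, where T is the adjacency matrix.
T^2 = [[1, 1, 0, 1], [1, 2, 1, 1], [0, 1, 3, 1], [1, 1, 1, 2]]
T^3 = [[0, 1, 3, 1], [1, 2, 4, 3], [3, 4, 2, 4], [1, 3, 4, 2]]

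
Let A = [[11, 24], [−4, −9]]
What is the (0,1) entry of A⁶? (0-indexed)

4368

tr A = 2 and det A = −3, so the characteristic polynomial is λ² − (2)λ + (−3) with roots 3 and −1.
Eigenvectors give P = [[−3, 2], [1, −1]] with P⁻¹ = [[−1, −2], [−1, −3]], and A = P·diag(3, −1)·P⁻¹.
Then A⁶ = P·diag(729, 1)·P⁻¹ = [[−2187, 2], [729, −1]] · [[−1, −2], [−1, −3]] = [[2185, 4368], [−728, −1455]].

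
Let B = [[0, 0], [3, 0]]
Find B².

B is strictly triangular, hence nilpotent: B² = 0, so B² = 0.

[[0, 0], [0, 0]]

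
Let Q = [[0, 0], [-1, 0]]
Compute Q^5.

[[0, 0], [0, 0]]

Q is strictly triangular, hence nilpotent: Q^2 = 0, so Q^5 = 0.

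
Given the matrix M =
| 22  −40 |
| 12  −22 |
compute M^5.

tr M = 0 and det M = −4, so the characteristic polynomial is λ² − (0)λ + (−4) with roots 2 and −2.
Eigenvectors give P = [[2, −5], [1, −3]] with P⁻¹ = [[3, −5], [1, −2]], and M = P·diag(2, −2)·P⁻¹.
Then M^5 = P·diag(32, −32)·P⁻¹ = [[64, 160], [32, 96]] · [[3, −5], [1, −2]] = [[352, −640], [192, −352]].

[[352, −640], [192, −352]]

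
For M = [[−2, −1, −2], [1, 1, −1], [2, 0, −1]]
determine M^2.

[[−1, 1, 7], [−3, 0, −2], [−6, −2, −3]]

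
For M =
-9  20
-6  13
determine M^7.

tr M = 4 and det M = 3, so the characteristic polynomial is λ² − (4)λ + (3) with roots 1 and 3.
Eigenvectors give P = [[2, 5], [1, 3]] with P⁻¹ = [[3, -5], [-1, 2]], and M = P·diag(1, 3)·P⁻¹.
Then M^7 = P·diag(1, 2187)·P⁻¹ = [[2, 10935], [1, 6561]] · [[3, -5], [-1, 2]] = [[-10929, 21860], [-6558, 13117]].

[[-10929, 21860], [-6558, 13117]]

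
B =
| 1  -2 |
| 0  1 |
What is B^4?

B = I + N where N = [[0, -2], [0, 0]] is strictly upper-triangular, so N^2 = 0.
(I + N)^4 = I + 4·N = [[1, -8], [0, 1]].

[[1, -8], [0, 1]]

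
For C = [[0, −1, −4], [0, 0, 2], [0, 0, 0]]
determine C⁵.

C is strictly triangular, hence nilpotent: C³ = 0, so C⁵ = 0.

[[0, 0, 0], [0, 0, 0], [0, 0, 0]]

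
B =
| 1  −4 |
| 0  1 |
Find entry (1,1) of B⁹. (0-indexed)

1

B = I + N where N = [[0, −4], [0, 0]] is strictly upper-triangular, so N² = 0.
(I + N)⁹ = I + 9·N = [[1, −36], [0, 1]].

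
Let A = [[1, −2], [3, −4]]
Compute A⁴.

tr A = −3 and det A = 2, so the characteristic polynomial is λ² − (−3)λ + (2) with roots −1 and −2.
Eigenvectors give P = [[−1, 2], [−1, 3]] with P⁻¹ = [[−3, 2], [−1, 1]], and A = P·diag(−1, −2)·P⁻¹.
Then A⁴ = P·diag(1, 16)·P⁻¹ = [[−1, 32], [−1, 48]] · [[−3, 2], [−1, 1]] = [[−29, 30], [−45, 46]].

[[−29, 30], [−45, 46]]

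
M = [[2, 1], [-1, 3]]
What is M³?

[[1, 18], [-18, 19]]

M² = [[3, 5], [-5, 8]]
M³ = [[1, 18], [-18, 19]]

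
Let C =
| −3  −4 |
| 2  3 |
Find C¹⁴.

[[1, 0], [0, 1]]

C² = I (check: tr C = 0 and det C = −1), so C¹⁴ = I since 14 is even.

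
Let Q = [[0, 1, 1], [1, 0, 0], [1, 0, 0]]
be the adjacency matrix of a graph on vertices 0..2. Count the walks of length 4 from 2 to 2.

The number of length-4 walks from vertex 2 to vertex 2 is entry (2,2) of Q^4, where Q is the adjacency matrix.
Q^2 = [[2, 0, 0], [0, 1, 1], [0, 1, 1]]
Q^3 = [[0, 2, 2], [2, 0, 0], [2, 0, 0]]
Q^4 = [[4, 0, 0], [0, 2, 2], [0, 2, 2]]

2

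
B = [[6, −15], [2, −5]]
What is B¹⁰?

[[6, −15], [2, −5]]

B² = B (a projection; rank 1, trace 1), so B¹⁰ = B.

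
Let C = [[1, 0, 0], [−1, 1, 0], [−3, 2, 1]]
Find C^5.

C = I + N where N = [[0, 0, 0], [−1, 0, 0], [−3, 2, 0]] is strictly lower-triangular, so N^3 = 0.
(I + N)^5 = I + 5·N + 10·N^2 = [[1, 0, 0], [−5, 1, 0], [−35, 10, 1]].

[[1, 0, 0], [−5, 1, 0], [−35, 10, 1]]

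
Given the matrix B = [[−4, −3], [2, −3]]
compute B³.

B² = [[10, 21], [−14, 3]]
B³ = [[2, −93], [62, 33]]

[[2, −93], [62, 33]]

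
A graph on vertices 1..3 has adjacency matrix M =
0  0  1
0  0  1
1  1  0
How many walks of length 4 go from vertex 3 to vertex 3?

4

The number of length-4 walks from vertex 3 to vertex 3 is entry (3,3) of M⁴, where M is the adjacency matrix.
M² = [[1, 1, 0], [1, 1, 0], [0, 0, 2]]
M³ = [[0, 0, 2], [0, 0, 2], [2, 2, 0]]
M⁴ = [[2, 2, 0], [2, 2, 0], [0, 0, 4]]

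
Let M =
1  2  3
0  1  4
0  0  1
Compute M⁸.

[[1, 16, 248], [0, 1, 32], [0, 0, 1]]

M = I + N where N = [[0, 2, 3], [0, 0, 4], [0, 0, 0]] is strictly upper-triangular, so N³ = 0.
(I + N)⁸ = I + 8·N + 28·N² = [[1, 16, 248], [0, 1, 32], [0, 0, 1]].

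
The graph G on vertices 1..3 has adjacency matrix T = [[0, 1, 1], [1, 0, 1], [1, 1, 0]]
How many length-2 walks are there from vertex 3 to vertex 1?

1

The number of length-2 walks from vertex 3 to vertex 1 is entry (3,1) of T², where T is the adjacency matrix.
T² = [[2, 1, 1], [1, 2, 1], [1, 1, 2]]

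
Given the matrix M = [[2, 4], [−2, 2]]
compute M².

[[−4, 16], [−8, −4]]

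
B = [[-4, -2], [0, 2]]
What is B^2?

[[16, 4], [0, 4]]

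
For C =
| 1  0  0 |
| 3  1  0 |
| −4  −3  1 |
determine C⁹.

[[1, 0, 0], [27, 1, 0], [−360, −27, 1]]

C = I + N where N = [[0, 0, 0], [3, 0, 0], [−4, −3, 0]] is strictly lower-triangular, so N³ = 0.
(I + N)⁹ = I + 9·N + 36·N² = [[1, 0, 0], [27, 1, 0], [−360, −27, 1]].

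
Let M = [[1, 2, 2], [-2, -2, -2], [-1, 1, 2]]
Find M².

[[-5, 0, 2], [4, -2, -4], [-5, -2, 0]]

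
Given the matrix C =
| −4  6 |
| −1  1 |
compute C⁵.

[[−94, 186], [−31, 61]]

tr C = −3 and det C = 2, so the characteristic polynomial is λ² − (−3)λ + (2) with roots −2 and −1.
Eigenvectors give P = [[3, 2], [1, 1]] with P⁻¹ = [[1, −2], [−1, 3]], and C = P·diag(−2, −1)·P⁻¹.
Then C⁵ = P·diag(−32, −1)·P⁻¹ = [[−96, −2], [−32, −1]] · [[1, −2], [−1, 3]] = [[−94, 186], [−31, 61]].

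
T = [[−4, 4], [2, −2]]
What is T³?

T² = [[24, −24], [−12, 12]]
T³ = [[−144, 144], [72, −72]]

[[−144, 144], [72, −72]]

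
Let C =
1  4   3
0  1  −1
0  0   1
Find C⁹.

C = I + N where N = [[0, 4, 3], [0, 0, −1], [0, 0, 0]] is strictly upper-triangular, so N³ = 0.
(I + N)⁹ = I + 9·N + 36·N² = [[1, 36, −117], [0, 1, −9], [0, 0, 1]].

[[1, 36, −117], [0, 1, −9], [0, 0, 1]]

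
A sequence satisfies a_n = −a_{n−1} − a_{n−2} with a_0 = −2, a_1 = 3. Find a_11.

With companion matrix M = [[−1, −1], [1, 0]], [a_n, a_{n−1}]ᵀ = M·[a_{n−1}, a_{n−2}]ᵀ, so [a_11, a_10]ᵀ = M^10·[a_1, a_0]ᵀ.
M^10 = [[−1, −1], [1, 0]], giving [a_11, a_10]ᵀ = [[−1], [3]].

−1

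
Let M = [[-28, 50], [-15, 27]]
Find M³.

[[-202, 350], [-105, 183]]

tr M = -1 and det M = -6, so the characteristic polynomial is λ² − (-1)λ + (-6) with roots -3 and 2.
Eigenvectors give P = [[2, -5], [1, -3]] with P⁻¹ = [[3, -5], [1, -2]], and M = P·diag(-3, 2)·P⁻¹.
Then M³ = P·diag(-27, 8)·P⁻¹ = [[-54, -40], [-27, -24]] · [[3, -5], [1, -2]] = [[-202, 350], [-105, 183]].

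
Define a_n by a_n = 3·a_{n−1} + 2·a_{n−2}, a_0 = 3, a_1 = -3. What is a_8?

With companion matrix M = [[3, 2], [1, 0]], [a_n, a_{n−1}]ᵀ = M·[a_{n−1}, a_{n−2}]ᵀ, so [a_8, a_7]ᵀ = M^7·[a_1, a_0]ᵀ.
M^7 = [[6279, 3526], [1763, 990]], giving [a_8, a_7]ᵀ = [[-8259], [-2319]].

-8259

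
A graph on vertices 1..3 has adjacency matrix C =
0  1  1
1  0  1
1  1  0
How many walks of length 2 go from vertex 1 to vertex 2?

1

The number of length-2 walks from vertex 1 to vertex 2 is entry (1,2) of C², where C is the adjacency matrix.
C² = [[2, 1, 1], [1, 2, 1], [1, 1, 2]]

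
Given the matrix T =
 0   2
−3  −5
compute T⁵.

tr T = −5 and det T = 6, so the characteristic polynomial is λ² − (−5)λ + (6) with roots −2 and −3.
Eigenvectors give P = [[−1, −2], [1, 3]] with P⁻¹ = [[−3, −2], [1, 1]], and T = P·diag(−2, −3)·P⁻¹.
Then T⁵ = P·diag(−32, −243)·P⁻¹ = [[32, 486], [−32, −729]] · [[−3, −2], [1, 1]] = [[390, 422], [−633, −665]].

[[390, 422], [−633, −665]]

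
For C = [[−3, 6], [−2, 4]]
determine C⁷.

C² = C (a projection; rank 1, trace 1), so C⁷ = C.

[[−3, 6], [−2, 4]]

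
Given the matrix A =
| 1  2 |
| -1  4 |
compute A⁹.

[[-18659, 38342], [-19171, 38854]]

tr A = 5 and det A = 6, so the characteristic polynomial is λ² − (5)λ + (6) with roots 2 and 3.
Eigenvectors give P = [[2, 1], [1, 1]] with P⁻¹ = [[1, -1], [-1, 2]], and A = P·diag(2, 3)·P⁻¹.
Then A⁹ = P·diag(512, 19683)·P⁻¹ = [[1024, 19683], [512, 19683]] · [[1, -1], [-1, 2]] = [[-18659, 38342], [-19171, 38854]].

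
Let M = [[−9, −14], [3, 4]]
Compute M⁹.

[[−134709, −268394], [57513, 114514]]

tr M = −5 and det M = 6, so the characteristic polynomial is λ² − (−5)λ + (6) with roots −3 and −2.
Eigenvectors give P = [[7, −2], [−3, 1]] with P⁻¹ = [[1, 2], [3, 7]], and M = P·diag(−3, −2)·P⁻¹.
Then M⁹ = P·diag(−19683, −512)·P⁻¹ = [[−137781, 1024], [59049, −512]] · [[1, 2], [3, 7]] = [[−134709, −268394], [57513, 114514]].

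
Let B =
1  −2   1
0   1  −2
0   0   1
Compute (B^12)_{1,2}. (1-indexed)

−24

B = I + N where N = [[0, −2, 1], [0, 0, −2], [0, 0, 0]] is strictly upper-triangular, so N^3 = 0.
(I + N)^12 = I + 12·N + 66·N^2 = [[1, −24, 276], [0, 1, −24], [0, 0, 1]].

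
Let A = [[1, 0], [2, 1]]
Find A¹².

[[1, 0], [24, 1]]

A = I + N where N = [[0, 0], [2, 0]] is strictly lower-triangular, so N² = 0.
(I + N)¹² = I + 12·N = [[1, 0], [24, 1]].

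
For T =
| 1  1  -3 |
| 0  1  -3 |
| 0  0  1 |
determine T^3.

T = I + N where N = [[0, 1, -3], [0, 0, -3], [0, 0, 0]] is strictly upper-triangular, so N^3 = 0.
(I + N)^3 = I + 3·N + 3·N^2 = [[1, 3, -18], [0, 1, -9], [0, 0, 1]].

[[1, 3, -18], [0, 1, -9], [0, 0, 1]]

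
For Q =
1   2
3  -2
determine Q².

[[7, -2], [-3, 10]]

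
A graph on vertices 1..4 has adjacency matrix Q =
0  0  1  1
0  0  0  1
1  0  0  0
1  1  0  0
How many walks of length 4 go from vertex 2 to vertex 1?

The number of length-4 walks from vertex 2 to vertex 1 is entry (2,1) of Q⁴, where Q is the adjacency matrix.
Q² = [[2, 1, 0, 0], [1, 1, 0, 0], [0, 0, 1, 1], [0, 0, 1, 2]]
Q³ = [[0, 0, 2, 3], [0, 0, 1, 2], [2, 1, 0, 0], [3, 2, 0, 0]]
Q⁴ = [[5, 3, 0, 0], [3, 2, 0, 0], [0, 0, 2, 3], [0, 0, 3, 5]]

3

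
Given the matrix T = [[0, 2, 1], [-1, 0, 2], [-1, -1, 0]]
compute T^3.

[[-3, -10, -5], [5, -3, -10], [5, 5, -3]]

T^2 = [[-3, -1, 4], [-2, -4, -1], [1, -2, -3]]
T^3 = [[-3, -10, -5], [5, -3, -10], [5, 5, -3]]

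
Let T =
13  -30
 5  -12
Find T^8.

[[19171, -37830], [6305, -12354]]

tr T = 1 and det T = -6, so the characteristic polynomial is λ² − (1)λ + (-6) with roots 3 and -2.
Eigenvectors give P = [[3, 2], [1, 1]] with P⁻¹ = [[1, -2], [-1, 3]], and T = P·diag(3, -2)·P⁻¹.
Then T^8 = P·diag(6561, 256)·P⁻¹ = [[19683, 512], [6561, 256]] · [[1, -2], [-1, 3]] = [[19171, -37830], [6305, -12354]].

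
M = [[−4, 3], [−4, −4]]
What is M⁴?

M² = [[4, −24], [32, 4]]
M³ = [[80, 108], [−144, 80]]
M⁴ = [[−752, −192], [256, −752]]

[[−752, −192], [256, −752]]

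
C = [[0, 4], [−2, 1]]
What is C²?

[[−8, 4], [−2, −7]]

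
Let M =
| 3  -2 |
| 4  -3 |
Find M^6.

[[1, 0], [0, 1]]

M² = I (check: tr M = 0 and det M = -1), so M^6 = I since 6 is even.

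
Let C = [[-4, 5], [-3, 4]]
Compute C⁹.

C² = I (check: tr C = 0 and det C = -1), so C⁹ = C since 9 is odd.

[[-4, 5], [-3, 4]]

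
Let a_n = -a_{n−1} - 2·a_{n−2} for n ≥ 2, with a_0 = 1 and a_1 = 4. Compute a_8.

-2

With companion matrix B = [[-1, -2], [1, 0]], [a_n, a_{n−1}]ᵀ = B·[a_{n−1}, a_{n−2}]ᵀ, so [a_8, a_7]ᵀ = B⁷·[a_1, a_0]ᵀ.
B⁷ = [[3, -14], [7, 10]], giving [a_8, a_7]ᵀ = [[-2], [38]].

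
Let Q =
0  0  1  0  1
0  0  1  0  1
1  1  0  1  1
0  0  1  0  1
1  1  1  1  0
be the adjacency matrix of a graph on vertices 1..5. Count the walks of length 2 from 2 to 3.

1

The number of length-2 walks from vertex 2 to vertex 3 is entry (2,3) of Q^2, where Q is the adjacency matrix.
Q^2 = [[2, 2, 1, 2, 1], [2, 2, 1, 2, 1], [1, 1, 4, 1, 3], [2, 2, 1, 2, 1], [1, 1, 3, 1, 4]]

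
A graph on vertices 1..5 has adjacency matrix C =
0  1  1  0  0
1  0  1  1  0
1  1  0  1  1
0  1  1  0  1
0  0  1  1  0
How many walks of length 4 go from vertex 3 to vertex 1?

The number of length-4 walks from vertex 3 to vertex 1 is entry (3,1) of C^4, where C is the adjacency matrix.
C^2 = [[2, 1, 1, 2, 1], [1, 3, 2, 1, 2], [1, 2, 4, 2, 1], [2, 1, 2, 3, 1], [1, 2, 1, 1, 2]]
C^3 = [[2, 5, 6, 3, 3], [5, 4, 7, 7, 3], [6, 7, 6, 7, 6], [3, 7, 7, 4, 5], [3, 3, 6, 5, 2]]
C^4 = [[11, 11, 13, 14, 9], [11, 19, 19, 14, 14], [13, 19, 26, 19, 13], [14, 14, 19, 19, 11], [9, 14, 13, 11, 11]]

13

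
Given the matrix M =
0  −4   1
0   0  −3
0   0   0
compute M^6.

[[0, 0, 0], [0, 0, 0], [0, 0, 0]]

M is strictly triangular, hence nilpotent: M^3 = 0, so M^6 = 0.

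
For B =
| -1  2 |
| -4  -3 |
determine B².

[[-7, -8], [16, 1]]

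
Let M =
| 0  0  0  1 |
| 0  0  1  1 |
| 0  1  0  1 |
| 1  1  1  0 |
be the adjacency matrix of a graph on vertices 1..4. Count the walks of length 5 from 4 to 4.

The number of length-5 walks from vertex 4 to vertex 4 is entry (4,4) of M⁵, where M is the adjacency matrix.
M² = [[1, 1, 1, 0], [1, 2, 1, 1], [1, 1, 2, 1], [0, 1, 1, 3]]
M³ = [[0, 1, 1, 3], [1, 2, 3, 4], [1, 3, 2, 4], [3, 4, 4, 2]]
M⁴ = [[3, 4, 4, 2], [4, 7, 6, 6], [4, 6, 7, 6], [2, 6, 6, 11]]
M⁵ = [[2, 6, 6, 11], [6, 12, 13, 17], [6, 13, 12, 17], [11, 17, 17, 14]]

14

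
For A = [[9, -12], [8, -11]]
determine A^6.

tr A = -2 and det A = -3, so the characteristic polynomial is λ² − (-2)λ + (-3) with roots -3 and 1.
Eigenvectors give P = [[1, 3], [1, 2]] with P⁻¹ = [[-2, 3], [1, -1]], and A = P·diag(-3, 1)·P⁻¹.
Then A^6 = P·diag(729, 1)·P⁻¹ = [[729, 3], [729, 2]] · [[-2, 3], [1, -1]] = [[-1455, 2184], [-1456, 2185]].

[[-1455, 2184], [-1456, 2185]]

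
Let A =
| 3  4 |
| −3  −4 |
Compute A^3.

A^2 = [[−3, −4], [3, 4]]
A^3 = [[3, 4], [−3, −4]]

[[3, 4], [−3, −4]]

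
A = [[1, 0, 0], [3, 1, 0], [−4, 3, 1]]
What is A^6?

[[1, 0, 0], [18, 1, 0], [111, 18, 1]]

A = I + N where N = [[0, 0, 0], [3, 0, 0], [−4, 3, 0]] is strictly lower-triangular, so N^3 = 0.
(I + N)^6 = I + 6·N + 15·N^2 = [[1, 0, 0], [18, 1, 0], [111, 18, 1]].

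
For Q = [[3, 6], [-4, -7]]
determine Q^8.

[[-13119, -19680], [13120, 19681]]

tr Q = -4 and det Q = 3, so the characteristic polynomial is λ² − (-4)λ + (3) with roots -3 and -1.
Eigenvectors give P = [[-1, 3], [1, -2]] with P⁻¹ = [[2, 3], [1, 1]], and Q = P·diag(-3, -1)·P⁻¹.
Then Q^8 = P·diag(6561, 1)·P⁻¹ = [[-6561, 3], [6561, -2]] · [[2, 3], [1, 1]] = [[-13119, -19680], [13120, 19681]].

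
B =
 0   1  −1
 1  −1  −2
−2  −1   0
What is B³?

B² = [[3, 0, −2], [3, 4, 1], [−1, −1, 4]]
B³ = [[4, 5, −3], [2, −2, −11], [−9, −4, 3]]

[[4, 5, −3], [2, −2, −11], [−9, −4, 3]]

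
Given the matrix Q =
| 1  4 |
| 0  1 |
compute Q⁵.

Q = I + N where N = [[0, 4], [0, 0]] is strictly upper-triangular, so N² = 0.
(I + N)⁵ = I + 5·N = [[1, 20], [0, 1]].

[[1, 20], [0, 1]]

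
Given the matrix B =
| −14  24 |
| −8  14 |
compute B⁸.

[[256, 0], [0, 256]]

tr B = 0 and det B = −4, so the characteristic polynomial is λ² − (0)λ + (−4) with roots 2 and −2.
Eigenvectors give P = [[−3, 2], [−2, 1]] with P⁻¹ = [[1, −2], [2, −3]], and B = P·diag(2, −2)·P⁻¹.
Then B⁸ = P·diag(256, 256)·P⁻¹ = [[−768, 512], [−512, 256]] · [[1, −2], [2, −3]] = [[256, 0], [0, 256]].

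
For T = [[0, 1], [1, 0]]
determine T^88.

T² = I (check: tr T = 0 and det T = -1), so T^88 = I since 88 is even.

[[1, 0], [0, 1]]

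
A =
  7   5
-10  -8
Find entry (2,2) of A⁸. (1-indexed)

tr A = -1 and det A = -6, so the characteristic polynomial is λ² − (-1)λ + (-6) with roots -3 and 2.
Eigenvectors give P = [[-1, 1], [2, -1]] with P⁻¹ = [[1, 1], [2, 1]], and A = P·diag(-3, 2)·P⁻¹.
Then A⁸ = P·diag(6561, 256)·P⁻¹ = [[-6561, 256], [13122, -256]] · [[1, 1], [2, 1]] = [[-6049, -6305], [12610, 12866]].

12866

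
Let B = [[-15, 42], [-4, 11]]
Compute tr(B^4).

82

tr B = -4 and det B = 3, so the characteristic polynomial is λ² − (-4)λ + (3) with roots -3 and -1.
Eigenvectors give P = [[-7, 3], [-2, 1]] with P⁻¹ = [[-1, 3], [-2, 7]], and B = P·diag(-3, -1)·P⁻¹.
Then B^4 = P·diag(81, 1)·P⁻¹ = [[-567, 3], [-162, 1]] · [[-1, 3], [-2, 7]] = [[561, -1680], [160, -479]].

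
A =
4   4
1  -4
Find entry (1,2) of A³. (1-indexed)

80

A² = [[20, 0], [0, 20]]
A³ = [[80, 80], [20, -80]]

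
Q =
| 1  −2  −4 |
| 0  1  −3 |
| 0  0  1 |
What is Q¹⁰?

[[1, −20, 230], [0, 1, −30], [0, 0, 1]]

Q = I + N where N = [[0, −2, −4], [0, 0, −3], [0, 0, 0]] is strictly upper-triangular, so N³ = 0.
(I + N)¹⁰ = I + 10·N + 45·N² = [[1, −20, 230], [0, 1, −30], [0, 0, 1]].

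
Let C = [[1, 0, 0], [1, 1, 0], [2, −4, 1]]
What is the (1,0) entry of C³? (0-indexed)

3

C = I + N where N = [[0, 0, 0], [1, 0, 0], [2, −4, 0]] is strictly lower-triangular, so N³ = 0.
(I + N)³ = I + 3·N + 3·N² = [[1, 0, 0], [3, 1, 0], [−6, −12, 1]].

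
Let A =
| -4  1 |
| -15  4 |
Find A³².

A² = I (check: tr A = 0 and det A = -1), so A³² = I since 32 is even.

[[1, 0], [0, 1]]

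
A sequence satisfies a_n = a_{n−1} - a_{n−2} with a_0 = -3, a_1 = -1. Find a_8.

2

With companion matrix B = [[1, -1], [1, 0]], [a_n, a_{n−1}]ᵀ = B·[a_{n−1}, a_{n−2}]ᵀ, so [a_8, a_7]ᵀ = B⁷·[a_1, a_0]ᵀ.
B⁷ = [[1, -1], [1, 0]], giving [a_8, a_7]ᵀ = [[2], [-1]].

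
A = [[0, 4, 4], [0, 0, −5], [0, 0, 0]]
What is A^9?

A is strictly triangular, hence nilpotent: A^3 = 0, so A^9 = 0.

[[0, 0, 0], [0, 0, 0], [0, 0, 0]]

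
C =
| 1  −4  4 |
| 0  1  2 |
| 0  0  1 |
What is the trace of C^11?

3

C = I + N where N = [[0, −4, 4], [0, 0, 2], [0, 0, 0]] is strictly upper-triangular, so N^3 = 0.
(I + N)^11 = I + 11·N + 55·N^2 = [[1, −44, −396], [0, 1, 22], [0, 0, 1]].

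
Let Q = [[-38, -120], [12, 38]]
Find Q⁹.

[[-9728, -30720], [3072, 9728]]

tr Q = 0 and det Q = -4, so the characteristic polynomial is λ² − (0)λ + (-4) with roots 2 and -2.
Eigenvectors give P = [[-3, 10], [1, -3]] with P⁻¹ = [[3, 10], [1, 3]], and Q = P·diag(2, -2)·P⁻¹.
Then Q⁹ = P·diag(512, -512)·P⁻¹ = [[-1536, -5120], [512, 1536]] · [[3, 10], [1, 3]] = [[-9728, -30720], [3072, 9728]].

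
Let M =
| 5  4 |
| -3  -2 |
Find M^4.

[[61, 60], [-45, -44]]

tr M = 3 and det M = 2, so the characteristic polynomial is λ² − (3)λ + (2) with roots 2 and 1.
Eigenvectors give P = [[4, -1], [-3, 1]] with P⁻¹ = [[1, 1], [3, 4]], and M = P·diag(2, 1)·P⁻¹.
Then M^4 = P·diag(16, 1)·P⁻¹ = [[64, -1], [-48, 1]] · [[1, 1], [3, 4]] = [[61, 60], [-45, -44]].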